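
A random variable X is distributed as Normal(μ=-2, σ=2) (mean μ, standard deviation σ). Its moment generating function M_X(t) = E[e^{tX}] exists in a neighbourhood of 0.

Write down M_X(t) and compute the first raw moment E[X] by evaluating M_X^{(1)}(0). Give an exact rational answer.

E[X] = M′(0) = -2

M_X(t) = e^(2*t^2 - 2*t)
M′(t) = 4*t*e^(-2*t)*e^(2*t^2) - 2*e^(-2*t)*e^(2*t^2)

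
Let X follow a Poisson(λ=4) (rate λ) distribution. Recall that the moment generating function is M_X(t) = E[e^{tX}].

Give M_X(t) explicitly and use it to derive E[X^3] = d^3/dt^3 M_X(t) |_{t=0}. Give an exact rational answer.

M_X(t) = e^(4*e^(t) - 4)
M′(t) = 4*e^(-4)*e^(t)*e^(4*e^(t))
M′′(t) = (16*e^(2*t)*e^(4*e^(t)) + 4*e^(t)*e^(4*e^(t)))*e^(-4)
M′′′(t) = (64*e^(3*t)*e^(4*e^(t)) + 48*e^(2*t)*e^(4*e^(t)) + 4*e^(t)*e^(4*e^(t)))*e^(-4)

E[X^3] = M′′′(0) = 116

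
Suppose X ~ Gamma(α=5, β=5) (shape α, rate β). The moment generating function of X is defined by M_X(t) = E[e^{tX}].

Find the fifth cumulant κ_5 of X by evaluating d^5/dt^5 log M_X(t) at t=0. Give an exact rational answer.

M_X(t) = 3125/(5 - t)^5
K_X(t) = log M_X(t) = -5*log(5 - t) + 5*log(5)
D^5[K](t) = -120/(t^5 - 25*t^4 + 250*t^3 - 1250*t^2 + 3125*t - 3125)

κ_5 = D^5[K](0) = 24/625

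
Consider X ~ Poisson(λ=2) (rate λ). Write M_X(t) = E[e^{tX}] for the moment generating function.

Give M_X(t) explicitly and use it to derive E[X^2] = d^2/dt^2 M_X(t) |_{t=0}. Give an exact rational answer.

M_X(t) = e^(2*e^(t) - 2)
M′(t) = 2*e^(-2)*e^(t)*e^(2*e^(t))
M′′(t) = (4*e^(2*t)*e^(2*e^(t)) + 2*e^(t)*e^(2*e^(t)))*e^(-2)

E[X^2] = M′′(0) = 6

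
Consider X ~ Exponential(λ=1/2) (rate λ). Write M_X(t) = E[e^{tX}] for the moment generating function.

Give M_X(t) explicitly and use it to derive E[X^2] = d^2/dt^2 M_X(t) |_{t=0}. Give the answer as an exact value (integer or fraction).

E[X^2] = D^2[M](0) = 8

M_X(t) = 1/(2*(1/2 - t))
D^2[M](t) = -8/(8*t^3 - 12*t^2 + 6*t - 1)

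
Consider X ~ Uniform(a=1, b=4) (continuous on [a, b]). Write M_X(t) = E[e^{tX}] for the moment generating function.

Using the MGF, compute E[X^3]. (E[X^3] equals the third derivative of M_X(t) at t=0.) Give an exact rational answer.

M_X(t) = (e^(4*t) - e^(t))/(3*t)
M^(3)(t) = (64*t^3*e^(4*t) - t^3*e^(t) - 48*t^2*e^(4*t) + 3*t^2*e^(t) + 24*t*e^(4*t) - 6*t*e^(t) - 6*e^(4*t) + 6*e^(t))/(3*t^4)

E[X^3] = M^(3)(0) = 85/4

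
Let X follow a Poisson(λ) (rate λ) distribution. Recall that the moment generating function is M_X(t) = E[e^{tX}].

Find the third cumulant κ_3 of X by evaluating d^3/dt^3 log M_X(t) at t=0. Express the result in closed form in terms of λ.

M_X(t) = e^(λ*(e^(t) - 1))
K_X(t) = log M_X(t) = λ*(e^(t) - 1)
D^3[K](t) = λ*e^(t)

κ_3 = D^3[K](0) = λ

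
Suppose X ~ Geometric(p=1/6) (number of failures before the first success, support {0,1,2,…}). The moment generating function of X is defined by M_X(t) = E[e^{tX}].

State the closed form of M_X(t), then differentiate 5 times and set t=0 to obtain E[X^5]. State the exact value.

E[X^5] = M^(5)(0) = 544505

M_X(t) = 1/(6*(1 - 5*e^(t)/6))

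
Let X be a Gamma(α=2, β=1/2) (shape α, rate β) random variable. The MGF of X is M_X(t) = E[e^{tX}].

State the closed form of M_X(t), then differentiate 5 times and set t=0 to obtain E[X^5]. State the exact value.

M_X(t) = 1/(4*(1/2 - t)^2)
dM/dt = -4/(8*t^3 - 12*t^2 + 6*t - 1)
d^2M/dt^2 = 24/(16*t^4 - 32*t^3 + 24*t^2 - 8*t + 1)
d^3M/dt^3 = -192/(32*t^5 - 80*t^4 + 80*t^3 - 40*t^2 + 10*t - 1)
d^4M/dt^4 = 1920/(64*t^6 - 192*t^5 + 240*t^4 - 160*t^3 + 60*t^2 - 12*t + 1)
d^5M/dt^5 = -23040/(128*t^7 - 448*t^6 + 672*t^5 - 560*t^4 + 280*t^3 - 84*t^2 + 14*t - 1)

E[X^5] = d^5M/dt^5 |_{t=0} = 23040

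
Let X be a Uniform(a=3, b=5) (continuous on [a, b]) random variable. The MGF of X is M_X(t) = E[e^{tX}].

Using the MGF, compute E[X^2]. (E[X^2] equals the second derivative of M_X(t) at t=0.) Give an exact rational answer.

E[X^2] = M′′(0) = 49/3

M_X(t) = (e^(5*t) - e^(3*t))/(2*t)
M′(t) = (5*t*e^(5*t) - 3*t*e^(3*t) - e^(5*t) + e^(3*t))/(2*t^2)
M′′(t) = (25*t^2*e^(5*t) - 9*t^2*e^(3*t) - 10*t*e^(5*t) + 6*t*e^(3*t) + 2*e^(5*t) - 2*e^(3*t))/(2*t^3)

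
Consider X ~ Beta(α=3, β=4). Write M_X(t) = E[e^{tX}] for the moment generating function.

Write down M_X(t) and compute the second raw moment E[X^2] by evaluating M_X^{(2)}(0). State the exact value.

E[X^2] = M′′(0) = 3/14

M_X(t) = ₁F₁(3; 7; t)
M′(t) = 3*₁F₁(4; 8; t)/7
M′′(t) = 3*₁F₁(5; 9; t)/14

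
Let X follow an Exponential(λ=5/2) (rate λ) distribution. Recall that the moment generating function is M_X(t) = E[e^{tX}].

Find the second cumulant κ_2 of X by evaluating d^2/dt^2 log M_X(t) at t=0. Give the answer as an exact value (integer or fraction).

κ_2 = D^2[K](0) = 4/25

M_X(t) = 5/(2*(5/2 - t))
K_X(t) = log M_X(t) = -log(5/2 - t) - log(2) + log(5)
D^2[K](t) = 4/(4*t^2 - 20*t + 25)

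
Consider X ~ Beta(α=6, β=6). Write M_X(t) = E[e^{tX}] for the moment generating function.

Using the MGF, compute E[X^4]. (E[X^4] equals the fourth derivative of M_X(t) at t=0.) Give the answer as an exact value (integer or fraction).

E[X^4] = D^4[M](0) = 6/65

M_X(t) = ₁F₁(6; 12; t)
D^4[M](t) = 6*₁F₁(10; 16; t)/65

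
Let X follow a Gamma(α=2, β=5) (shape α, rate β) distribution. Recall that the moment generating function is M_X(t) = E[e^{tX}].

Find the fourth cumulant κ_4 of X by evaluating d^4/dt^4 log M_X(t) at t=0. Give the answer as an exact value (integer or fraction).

M_X(t) = 25/(5 - t)^2
K_X(t) = log M_X(t) = -2*log(5 - t) + 2*log(5)
K′(t) = -2/(t - 5)
K′′(t) = 2/(t^2 - 10*t + 25)
K′′′(t) = -4/(t^3 - 15*t^2 + 75*t - 125)
K′′′′(t) = 12/(t^4 - 20*t^3 + 150*t^2 - 500*t + 625)

κ_4 = K′′′′(0) = 12/625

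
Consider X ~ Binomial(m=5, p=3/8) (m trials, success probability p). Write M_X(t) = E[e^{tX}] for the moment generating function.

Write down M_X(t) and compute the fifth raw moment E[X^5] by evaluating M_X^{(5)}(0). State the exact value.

M_X(t) = (3*e^(t)/8 + 5/8)^5
D^5[M](t) = 759375*e^(5*t)/32768 + 2025*e^(4*t)/32 + 820125*e^(3*t)/16384 + 5625*e^(2*t)/512 + 9375*e^(t)/32768

E[X^5] = D^5[M](0) = 605325/4096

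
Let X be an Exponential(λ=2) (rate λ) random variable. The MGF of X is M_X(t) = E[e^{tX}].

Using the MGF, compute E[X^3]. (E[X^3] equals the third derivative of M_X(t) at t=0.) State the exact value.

E[X^3] = D^3[M](0) = 3/4

M_X(t) = 2/(2 - t)
D^3[M](t) = 12/(t^4 - 8*t^3 + 24*t^2 - 32*t + 16)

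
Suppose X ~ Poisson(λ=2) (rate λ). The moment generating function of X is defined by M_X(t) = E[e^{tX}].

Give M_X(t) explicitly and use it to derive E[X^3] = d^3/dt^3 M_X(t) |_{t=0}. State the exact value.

E[X^3] = M^(3)(0) = 22

M_X(t) = e^(2*e^(t) - 2)
M^(3)(t) = (8*e^(3*t)*e^(2*e^(t)) + 12*e^(2*t)*e^(2*e^(t)) + 2*e^(t)*e^(2*e^(t)))*e^(-2)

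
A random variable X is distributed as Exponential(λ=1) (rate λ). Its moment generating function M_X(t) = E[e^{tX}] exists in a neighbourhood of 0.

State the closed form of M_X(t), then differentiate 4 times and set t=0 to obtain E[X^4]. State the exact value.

M_X(t) = 1/(1 - t)
M′(t) = 1/(t^2 - 2*t + 1)
M′′(t) = -2/(t^3 - 3*t^2 + 3*t - 1)
M′′′(t) = 6/(t^4 - 4*t^3 + 6*t^2 - 4*t + 1)
M′′′′(t) = -24/(t^5 - 5*t^4 + 10*t^3 - 10*t^2 + 5*t - 1)

E[X^4] = M′′′′(0) = 24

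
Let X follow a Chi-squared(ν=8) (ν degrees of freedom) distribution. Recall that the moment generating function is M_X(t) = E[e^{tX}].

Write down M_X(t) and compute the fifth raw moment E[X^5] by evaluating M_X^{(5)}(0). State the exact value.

M_X(t) = (1 - 2*t)^(-4)
dM/dt = -8/(32*t^5 - 80*t^4 + 80*t^3 - 40*t^2 + 10*t - 1)
d^2M/dt^2 = 80/(64*t^6 - 192*t^5 + 240*t^4 - 160*t^3 + 60*t^2 - 12*t + 1)
d^3M/dt^3 = -960/(128*t^7 - 448*t^6 + 672*t^5 - 560*t^4 + 280*t^3 - 84*t^2 + 14*t - 1)
d^4M/dt^4 = 13440/(256*t^8 - 1024*t^7 + 1792*t^6 - 1792*t^5 + 1120*t^4 - 448*t^3 + 112*t^2 - 16*t + 1)
d^5M/dt^5 = -215040/(512*t^9 - 2304*t^8 + 4608*t^7 - 5376*t^6 + 4032*t^5 - 2016*t^4 + 672*t^3 - 144*t^2 + 18*t - 1)

E[X^5] = d^5M/dt^5 |_{t=0} = 215040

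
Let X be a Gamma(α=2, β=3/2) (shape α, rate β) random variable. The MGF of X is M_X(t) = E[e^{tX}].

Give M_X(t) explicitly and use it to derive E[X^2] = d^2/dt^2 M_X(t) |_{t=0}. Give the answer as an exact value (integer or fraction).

M_X(t) = 9/(4*(3/2 - t)^2)
D^2[M](t) = 216/(16*t^4 - 96*t^3 + 216*t^2 - 216*t + 81)

E[X^2] = D^2[M](0) = 8/3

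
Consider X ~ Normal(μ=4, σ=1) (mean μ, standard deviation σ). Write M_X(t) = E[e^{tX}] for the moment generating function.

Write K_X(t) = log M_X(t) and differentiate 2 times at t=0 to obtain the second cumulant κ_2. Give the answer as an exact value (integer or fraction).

κ_2 = K′′(0) = 1

M_X(t) = e^(t^2/2 + 4*t)
K_X(t) = log M_X(t) = t^2/2 + 4*t
K′(t) = t + 4
K′′(t) = 1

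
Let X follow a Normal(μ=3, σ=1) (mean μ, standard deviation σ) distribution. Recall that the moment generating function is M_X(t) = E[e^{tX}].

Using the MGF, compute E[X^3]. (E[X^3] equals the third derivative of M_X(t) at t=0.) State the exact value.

E[X^3] = D^3[M](0) = 36

M_X(t) = e^(t^2/2 + 3*t)
D^3[M](t) = t^3*e^(3*t)*e^(t^2/2) + 9*t^2*e^(3*t)*e^(t^2/2) + 30*t*e^(3*t)*e^(t^2/2) + 36*e^(3*t)*e^(t^2/2)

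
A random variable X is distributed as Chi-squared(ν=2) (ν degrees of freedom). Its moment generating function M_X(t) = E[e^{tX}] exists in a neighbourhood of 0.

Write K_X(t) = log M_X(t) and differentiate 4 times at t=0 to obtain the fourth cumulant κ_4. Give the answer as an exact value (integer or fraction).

κ_4 = K′′′′(0) = 96

M_X(t) = 1/(1 - 2*t)
K_X(t) = log M_X(t) = -log(1 - 2*t)
K′(t) = -2/(2*t - 1)
K′′(t) = 4/(4*t^2 - 4*t + 1)
K′′′(t) = -16/(8*t^3 - 12*t^2 + 6*t - 1)
K′′′′(t) = 96/(16*t^4 - 32*t^3 + 24*t^2 - 8*t + 1)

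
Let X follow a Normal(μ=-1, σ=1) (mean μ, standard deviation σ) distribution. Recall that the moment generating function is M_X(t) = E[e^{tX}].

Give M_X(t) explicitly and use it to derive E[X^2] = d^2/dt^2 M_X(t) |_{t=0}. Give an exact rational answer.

E[X^2] = M^(2)(0) = 2

M_X(t) = e^(t^2/2 - t)
M^(2)(t) = (t^2*e^(t^2/2) - 2*t*e^(t^2/2) + 2*e^(t^2/2))*e^(-t)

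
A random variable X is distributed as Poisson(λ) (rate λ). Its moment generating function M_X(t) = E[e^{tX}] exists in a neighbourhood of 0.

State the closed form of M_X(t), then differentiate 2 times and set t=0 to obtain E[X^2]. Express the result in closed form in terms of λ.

E[X^2] = D^2[M](0) = λ*(λ + 1)

M_X(t) = e^(λ*(e^(t) - 1))
D^2[M](t) = (λ^2*e^(2*t)*e^(λ*e^(t)) + λ*e^(t)*e^(λ*e^(t)))*e^(-λ)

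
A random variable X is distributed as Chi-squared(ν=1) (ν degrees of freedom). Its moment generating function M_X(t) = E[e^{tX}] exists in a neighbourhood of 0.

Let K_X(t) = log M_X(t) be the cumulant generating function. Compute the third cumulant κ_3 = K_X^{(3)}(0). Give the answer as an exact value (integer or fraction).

M_X(t) = 1/√(1 - 2*t)
K_X(t) = log M_X(t) = -log(1 - 2*t)/2
dK/dt = -1/(2*t - 1)
d^2K/dt^2 = 2/(4*t^2 - 4*t + 1)
d^3K/dt^3 = -8/(8*t^3 - 12*t^2 + 6*t - 1)

κ_3 = d^3K/dt^3 |_{t=0} = 8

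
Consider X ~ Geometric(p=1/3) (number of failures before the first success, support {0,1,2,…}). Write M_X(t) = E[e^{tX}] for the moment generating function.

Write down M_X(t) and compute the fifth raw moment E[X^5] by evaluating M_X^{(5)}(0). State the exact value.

E[X^5] = M^(5)(0) = 9002

M_X(t) = 1/(3*(1 - 2*e^(t)/3))
M^(5)(t) = (32*e^(5*t) + 1248*e^(4*t) + 4752*e^(3*t) + 2808*e^(2*t) + 162*e^(t))/(64*e^(6*t) - 576*e^(5*t) + 2160*e^(4*t) - 4320*e^(3*t) + 4860*e^(2*t) - 2916*e^(t) + 729)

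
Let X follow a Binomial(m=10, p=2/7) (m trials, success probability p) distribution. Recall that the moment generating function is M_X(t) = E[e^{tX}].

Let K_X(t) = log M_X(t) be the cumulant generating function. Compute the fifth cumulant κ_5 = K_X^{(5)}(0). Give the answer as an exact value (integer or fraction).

M_X(t) = (2*e^(t)/7 + 5/7)^10
K_X(t) = log M_X(t) = 10*log(2*e^(t)/7 + 5/7)
K^(5)(t) = (-800*e^(4*t) + 22000*e^(3*t) - 55000*e^(2*t) + 12500*e^(t))/(32*e^(5*t) + 400*e^(4*t) + 2000*e^(3*t) + 5000*e^(2*t) + 6250*e^(t) + 3125)

κ_5 = K^(5)(0) = -21300/16807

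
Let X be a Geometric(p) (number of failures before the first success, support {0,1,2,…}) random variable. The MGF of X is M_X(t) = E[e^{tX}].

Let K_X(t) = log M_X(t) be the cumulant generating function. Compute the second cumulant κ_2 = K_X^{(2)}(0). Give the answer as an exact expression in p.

M_X(t) = p/(-(1 - p)*e^(t) + 1)
K_X(t) = log M_X(t) = log(p) - log(-(1 - p)*e^(t) + 1)
D^2[K](t) = (-p*e^(t) + e^(t))/(p^2*e^(2*t) - 2*p*e^(2*t) + 2*p*e^(t) + e^(2*t) - 2*e^(t) + 1)

κ_2 = D^2[K](0) = (1 - p)/p^2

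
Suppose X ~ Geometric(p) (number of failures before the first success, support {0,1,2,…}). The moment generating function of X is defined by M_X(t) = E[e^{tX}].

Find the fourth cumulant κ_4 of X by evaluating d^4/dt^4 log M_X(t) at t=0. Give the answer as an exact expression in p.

M_X(t) = p/(-(1 - p)*e^(t) + 1)
K_X(t) = log M_X(t) = log(p) - log(-(1 - p)*e^(t) + 1)

κ_4 = D^4[K](0) = (-p^3 + 7*p^2 - 12*p + 6)/p^4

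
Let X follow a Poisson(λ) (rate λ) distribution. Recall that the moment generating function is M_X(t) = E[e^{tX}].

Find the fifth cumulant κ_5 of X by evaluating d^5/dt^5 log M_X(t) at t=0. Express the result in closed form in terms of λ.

κ_5 = K^(5)(0) = λ

M_X(t) = e^(λ*(e^(t) - 1))
K_X(t) = log M_X(t) = λ*(e^(t) - 1)
K^(5)(t) = λ*e^(t)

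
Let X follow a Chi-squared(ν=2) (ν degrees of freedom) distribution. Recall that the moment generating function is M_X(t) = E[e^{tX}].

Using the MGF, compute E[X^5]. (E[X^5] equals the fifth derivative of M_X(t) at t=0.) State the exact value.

E[X^5] = M′′′′′(0) = 3840

M_X(t) = 1/(1 - 2*t)
M′(t) = 2/(4*t^2 - 4*t + 1)
M′′(t) = -8/(8*t^3 - 12*t^2 + 6*t - 1)
M′′′(t) = 48/(16*t^4 - 32*t^3 + 24*t^2 - 8*t + 1)
M′′′′(t) = -384/(32*t^5 - 80*t^4 + 80*t^3 - 40*t^2 + 10*t - 1)
M′′′′′(t) = 3840/(64*t^6 - 192*t^5 + 240*t^4 - 160*t^3 + 60*t^2 - 12*t + 1)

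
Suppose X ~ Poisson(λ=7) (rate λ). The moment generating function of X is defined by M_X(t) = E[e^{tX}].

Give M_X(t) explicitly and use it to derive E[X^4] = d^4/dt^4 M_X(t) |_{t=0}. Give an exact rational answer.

E[X^4] = M^(4)(0) = 4809

M_X(t) = e^(7*e^(t) - 7)
M^(4)(t) = (2401*e^(4*t)*e^(7*e^(t)) + 2058*e^(3*t)*e^(7*e^(t)) + 343*e^(2*t)*e^(7*e^(t)) + 7*e^(t)*e^(7*e^(t)))*e^(-7)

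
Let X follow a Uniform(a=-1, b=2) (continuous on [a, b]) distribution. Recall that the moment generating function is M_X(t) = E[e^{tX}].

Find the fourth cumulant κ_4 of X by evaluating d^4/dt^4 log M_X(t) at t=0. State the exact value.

κ_4 = D^4[K](0) = -27/40

M_X(t) = (e^(2*t) - e^(-t))/(3*t)
K_X(t) = log M_X(t) = -log(t) + log(e^(2*t) - e^(-t)) - log(3)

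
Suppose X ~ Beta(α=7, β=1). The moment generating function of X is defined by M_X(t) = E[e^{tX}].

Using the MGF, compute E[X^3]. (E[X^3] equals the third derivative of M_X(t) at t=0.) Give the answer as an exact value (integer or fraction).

M_X(t) = ₁F₁(7; 8; t)
M′(t) = 7*₁F₁(8; 9; t)/8
M′′(t) = 7*₁F₁(9; 10; t)/9
M′′′(t) = 7*₁F₁(10; 11; t)/10

E[X^3] = M′′′(0) = 7/10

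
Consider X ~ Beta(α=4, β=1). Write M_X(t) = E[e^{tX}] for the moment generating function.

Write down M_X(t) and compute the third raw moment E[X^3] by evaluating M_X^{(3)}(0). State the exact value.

M_X(t) = ₁F₁(4; 5; t)
M^(3)(t) = 4*₁F₁(7; 8; t)/7

E[X^3] = M^(3)(0) = 4/7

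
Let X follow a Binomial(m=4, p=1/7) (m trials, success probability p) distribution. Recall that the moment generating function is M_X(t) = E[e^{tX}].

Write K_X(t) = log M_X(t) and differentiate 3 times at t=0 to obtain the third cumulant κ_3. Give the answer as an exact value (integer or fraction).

κ_3 = K^(3)(0) = 120/343

M_X(t) = (e^(t)/7 + 6/7)^4
K_X(t) = log M_X(t) = 4*log(e^(t)/7 + 6/7)
K^(3)(t) = (-24*e^(2*t) + 144*e^(t))/(e^(3*t) + 18*e^(2*t) + 108*e^(t) + 216)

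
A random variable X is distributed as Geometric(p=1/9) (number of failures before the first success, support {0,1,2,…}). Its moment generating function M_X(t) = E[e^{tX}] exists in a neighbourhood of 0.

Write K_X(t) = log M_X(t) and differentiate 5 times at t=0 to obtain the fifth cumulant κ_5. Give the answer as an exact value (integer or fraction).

M_X(t) = 1/(9*(1 - 8*e^(t)/9))
K_X(t) = log M_X(t) = -log(1 - 8*e^(t)/9) - 2*log(3)
dK/dt = -8*e^(t)/(8*e^(t) - 9)
d^2K/dt^2 = 72*e^(t)/(64*e^(2*t) - 144*e^(t) + 81)
d^3K/dt^3 = (-576*e^(2*t) - 648*e^(t))/(512*e^(3*t) - 1728*e^(2*t) + 1944*e^(t) - 729)
d^4K/dt^4 = (4608*e^(3*t) + 20736*e^(2*t) + 5832*e^(t))/(4096*e^(4*t) - 18432*e^(3*t) + 31104*e^(2*t) - 23328*e^(t) + 6561)
d^5K/dt^5 = (-36864*e^(4*t) - 456192*e^(3*t) - 513216*e^(2*t) - 52488*e^(t))/(32768*e^(5*t) - 184320*e^(4*t) + 414720*e^(3*t) - 466560*e^(2*t) + 262440*e^(t) - 59049)

κ_5 = d^5K/dt^5 |_{t=0} = 1058760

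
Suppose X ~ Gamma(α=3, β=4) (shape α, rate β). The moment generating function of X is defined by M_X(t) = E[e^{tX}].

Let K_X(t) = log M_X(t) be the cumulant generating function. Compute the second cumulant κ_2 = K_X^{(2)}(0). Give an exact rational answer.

M_X(t) = 64/(4 - t)^3
K_X(t) = log M_X(t) = -3*log(4 - t) + 6*log(2)
K′(t) = -3/(t - 4)
K′′(t) = 3/(t^2 - 8*t + 16)

κ_2 = K′′(0) = 3/16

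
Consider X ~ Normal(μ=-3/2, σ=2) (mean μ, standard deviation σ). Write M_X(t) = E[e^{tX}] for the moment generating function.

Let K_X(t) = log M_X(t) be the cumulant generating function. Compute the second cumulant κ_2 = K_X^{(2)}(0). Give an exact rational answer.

κ_2 = K^(2)(0) = 4

M_X(t) = e^(2*t^2 - 3*t/2)
K_X(t) = log M_X(t) = 2*t^2 - 3*t/2
K^(2)(t) = 4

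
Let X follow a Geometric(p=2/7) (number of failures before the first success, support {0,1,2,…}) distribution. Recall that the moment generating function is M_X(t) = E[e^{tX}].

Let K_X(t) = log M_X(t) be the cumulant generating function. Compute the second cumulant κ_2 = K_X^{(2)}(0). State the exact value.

κ_2 = K′′(0) = 35/4

M_X(t) = 2/(7*(1 - 5*e^(t)/7))
K_X(t) = log M_X(t) = -log(1 - 5*e^(t)/7) - log(7) + log(2)
K′(t) = -5*e^(t)/(5*e^(t) - 7)
K′′(t) = 35*e^(t)/(25*e^(2*t) - 70*e^(t) + 49)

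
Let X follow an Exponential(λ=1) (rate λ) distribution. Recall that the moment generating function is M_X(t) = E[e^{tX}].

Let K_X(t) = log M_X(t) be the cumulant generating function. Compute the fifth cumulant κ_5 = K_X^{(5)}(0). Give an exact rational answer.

M_X(t) = 1/(1 - t)
K_X(t) = log M_X(t) = -log(1 - t)
K^(5)(t) = -24/(t^5 - 5*t^4 + 10*t^3 - 10*t^2 + 5*t - 1)

κ_5 = K^(5)(0) = 24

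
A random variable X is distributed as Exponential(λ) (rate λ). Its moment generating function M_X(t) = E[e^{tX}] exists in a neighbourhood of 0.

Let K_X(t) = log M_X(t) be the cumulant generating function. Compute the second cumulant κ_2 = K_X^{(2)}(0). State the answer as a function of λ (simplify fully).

κ_2 = d^2K/dt^2 |_{t=0} = λ^(-2)

M_X(t) = λ/(λ - t)
K_X(t) = log M_X(t) = log(λ) - log(λ - t)
dK/dt = -1/(-λ + t)
d^2K/dt^2 = 1/(λ^2 - 2*λ*t + t^2)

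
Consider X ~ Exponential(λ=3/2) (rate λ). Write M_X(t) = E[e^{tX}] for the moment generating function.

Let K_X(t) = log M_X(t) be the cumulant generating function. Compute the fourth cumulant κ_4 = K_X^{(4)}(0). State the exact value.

M_X(t) = 3/(2*(3/2 - t))
K_X(t) = log M_X(t) = -log(3/2 - t) - log(2) + log(3)
dK/dt = -2/(2*t - 3)
d^2K/dt^2 = 4/(4*t^2 - 12*t + 9)
d^3K/dt^3 = -16/(8*t^3 - 36*t^2 + 54*t - 27)
d^4K/dt^4 = 96/(16*t^4 - 96*t^3 + 216*t^2 - 216*t + 81)

κ_4 = d^4K/dt^4 |_{t=0} = 32/27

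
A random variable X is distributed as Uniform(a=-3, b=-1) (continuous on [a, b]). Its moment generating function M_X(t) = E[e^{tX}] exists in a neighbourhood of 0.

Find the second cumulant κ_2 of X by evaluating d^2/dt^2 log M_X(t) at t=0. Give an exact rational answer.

κ_2 = D^2[K](0) = 1/3

M_X(t) = (e^(-t) - e^(-3*t))/(2*t)
K_X(t) = log M_X(t) = -log(t) + log(e^(-t) - e^(-3*t)) - log(2)
D^2[K](t) = (-4*t^2*e^(2*t) + e^(4*t) - 2*e^(2*t) + 1)/(t^2*e^(4*t) - 2*t^2*e^(2*t) + t^2)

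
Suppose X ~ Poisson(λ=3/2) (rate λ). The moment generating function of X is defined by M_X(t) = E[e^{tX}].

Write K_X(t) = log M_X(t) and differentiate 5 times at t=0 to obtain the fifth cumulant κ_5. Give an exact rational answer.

M_X(t) = e^(3*e^(t)/2 - 3/2)
K_X(t) = log M_X(t) = 3*e^(t)/2 - 3/2
K′(t) = 3*e^(t)/2
K′′(t) = 3*e^(t)/2
K′′′(t) = 3*e^(t)/2
K′′′′(t) = 3*e^(t)/2
K′′′′′(t) = 3*e^(t)/2

κ_5 = K′′′′′(0) = 3/2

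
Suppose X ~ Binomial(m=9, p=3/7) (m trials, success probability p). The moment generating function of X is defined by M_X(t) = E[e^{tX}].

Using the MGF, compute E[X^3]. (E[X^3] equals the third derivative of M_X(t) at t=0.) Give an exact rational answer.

E[X^3] = D^3[M](0) = 4077/49

M_X(t) = (3*e^(t)/7 + 4/7)^9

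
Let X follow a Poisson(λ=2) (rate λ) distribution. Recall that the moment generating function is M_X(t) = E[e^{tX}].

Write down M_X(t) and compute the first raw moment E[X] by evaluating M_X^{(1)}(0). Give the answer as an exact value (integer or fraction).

M_X(t) = e^(2*e^(t) - 2)
D[M](t) = 2*e^(-2)*e^(t)*e^(2*e^(t))

E[X] = D[M](0) = 2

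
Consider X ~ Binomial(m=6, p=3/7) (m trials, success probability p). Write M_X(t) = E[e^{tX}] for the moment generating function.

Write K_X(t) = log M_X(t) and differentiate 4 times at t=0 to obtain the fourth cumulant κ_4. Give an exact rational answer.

κ_4 = K′′′′(0) = -1656/2401

M_X(t) = (3*e^(t)/7 + 4/7)^6
K_X(t) = log M_X(t) = 6*log(3*e^(t)/7 + 4/7)
K′(t) = 18*e^(t)/(3*e^(t) + 4)
K′′(t) = 72*e^(t)/(9*e^(2*t) + 24*e^(t) + 16)
K′′′(t) = (-216*e^(2*t) + 288*e^(t))/(27*e^(3*t) + 108*e^(2*t) + 144*e^(t) + 64)
K′′′′(t) = (648*e^(3*t) - 3456*e^(2*t) + 1152*e^(t))/(81*e^(4*t) + 432*e^(3*t) + 864*e^(2*t) + 768*e^(t) + 256)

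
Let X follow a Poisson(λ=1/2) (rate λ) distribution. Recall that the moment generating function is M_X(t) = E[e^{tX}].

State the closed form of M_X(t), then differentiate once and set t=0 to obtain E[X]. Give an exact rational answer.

E[X] = M^(1)(0) = 1/2

M_X(t) = e^(e^(t)/2 - 1/2)
M^(1)(t) = e^(-1/2)*e^(t)*e^(e^(t)/2)/2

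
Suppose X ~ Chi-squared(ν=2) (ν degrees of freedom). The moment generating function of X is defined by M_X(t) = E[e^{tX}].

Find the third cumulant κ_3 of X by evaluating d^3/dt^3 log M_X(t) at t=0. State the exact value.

κ_3 = K^(3)(0) = 16

M_X(t) = 1/(1 - 2*t)
K_X(t) = log M_X(t) = -log(1 - 2*t)
K^(3)(t) = -16/(8*t^3 - 12*t^2 + 6*t - 1)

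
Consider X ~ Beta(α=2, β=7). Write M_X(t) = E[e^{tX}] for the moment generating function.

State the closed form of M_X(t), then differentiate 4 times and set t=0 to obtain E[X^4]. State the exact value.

M_X(t) = ₁F₁(2; 9; t)
dM/dt = 2*₁F₁(3; 10; t)/9
d^2M/dt^2 = ₁F₁(4; 11; t)/15
d^3M/dt^3 = 4*₁F₁(5; 12; t)/165
d^4M/dt^4 = ₁F₁(6; 13; t)/99

E[X^4] = d^4M/dt^4 |_{t=0} = 1/99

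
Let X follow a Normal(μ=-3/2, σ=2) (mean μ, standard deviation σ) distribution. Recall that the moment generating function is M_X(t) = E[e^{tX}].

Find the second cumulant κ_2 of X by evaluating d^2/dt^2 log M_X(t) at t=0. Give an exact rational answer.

M_X(t) = e^(2*t^2 - 3*t/2)
K_X(t) = log M_X(t) = 2*t^2 - 3*t/2
K^(2)(t) = 4

κ_2 = K^(2)(0) = 4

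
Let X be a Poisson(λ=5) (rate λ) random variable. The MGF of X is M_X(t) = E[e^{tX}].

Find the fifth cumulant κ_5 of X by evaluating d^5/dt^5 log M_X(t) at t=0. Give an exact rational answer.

M_X(t) = e^(5*e^(t) - 5)
K_X(t) = log M_X(t) = 5*e^(t) - 5
K^(5)(t) = 5*e^(t)

κ_5 = K^(5)(0) = 5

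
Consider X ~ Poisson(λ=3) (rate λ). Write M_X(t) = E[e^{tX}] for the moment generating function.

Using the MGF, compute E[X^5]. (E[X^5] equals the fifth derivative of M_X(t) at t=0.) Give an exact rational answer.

M_X(t) = e^(3*e^(t) - 3)
M′(t) = 3*e^(-3)*e^(t)*e^(3*e^(t))
M′′(t) = (9*e^(2*t)*e^(3*e^(t)) + 3*e^(t)*e^(3*e^(t)))*e^(-3)
M′′′(t) = (27*e^(3*t)*e^(3*e^(t)) + 27*e^(2*t)*e^(3*e^(t)) + 3*e^(t)*e^(3*e^(t)))*e^(-3)
M′′′′(t) = (81*e^(4*t)*e^(3*e^(t)) + 162*e^(3*t)*e^(3*e^(t)) + 63*e^(2*t)*e^(3*e^(t)) + 3*e^(t)*e^(3*e^(t)))*e^(-3)
M′′′′′(t) = (243*e^(5*t)*e^(3*e^(t)) + 810*e^(4*t)*e^(3*e^(t)) + 675*e^(3*t)*e^(3*e^(t)) + 135*e^(2*t)*e^(3*e^(t)) + 3*e^(t)*e^(3*e^(t)))*e^(-3)

E[X^5] = M′′′′′(0) = 1866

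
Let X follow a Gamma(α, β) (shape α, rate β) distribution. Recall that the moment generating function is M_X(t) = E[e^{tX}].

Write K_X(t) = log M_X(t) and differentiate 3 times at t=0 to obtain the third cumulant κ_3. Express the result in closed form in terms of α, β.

M_X(t) = (β/(β - t))^α
K_X(t) = log M_X(t) = α*(log(β) - log(β - t))
K^(3)(t) = -2*α/(-β^3 + 3*β^2*t - 3*β*t^2 + t^3)

κ_3 = K^(3)(0) = 2*α/β^3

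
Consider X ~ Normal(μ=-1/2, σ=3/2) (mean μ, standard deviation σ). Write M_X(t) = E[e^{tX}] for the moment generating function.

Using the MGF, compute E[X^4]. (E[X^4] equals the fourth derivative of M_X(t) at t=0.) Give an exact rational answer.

E[X^4] = M^(4)(0) = 149/8

M_X(t) = e^(9*t^2/8 - t/2)
M^(4)(t) = (6561*t^4*e^(9*t^2/8) - 5832*t^3*e^(9*t^2/8) + 19440*t^2*e^(9*t^2/8) - 8064*t*e^(9*t^2/8) + 4768*e^(9*t^2/8))*e^(-t/2)/256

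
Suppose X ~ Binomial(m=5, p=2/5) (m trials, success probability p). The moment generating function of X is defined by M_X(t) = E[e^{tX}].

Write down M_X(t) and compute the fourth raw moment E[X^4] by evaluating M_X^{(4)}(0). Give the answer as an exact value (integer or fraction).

M_X(t) = (2*e^(t)/5 + 3/5)^5
D^4[M](t) = 32*e^(5*t)/5 + 12288*e^(4*t)/625 + 11664*e^(3*t)/625 + 3456*e^(2*t)/625 + 162*e^(t)/625

E[X^4] = D^4[M](0) = 6314/125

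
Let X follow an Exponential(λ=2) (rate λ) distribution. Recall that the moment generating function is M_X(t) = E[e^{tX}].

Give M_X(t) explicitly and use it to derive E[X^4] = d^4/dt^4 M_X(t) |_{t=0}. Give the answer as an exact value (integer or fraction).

M_X(t) = 2/(2 - t)
M′(t) = 2/(t^2 - 4*t + 4)
M′′(t) = -4/(t^3 - 6*t^2 + 12*t - 8)
M′′′(t) = 12/(t^4 - 8*t^3 + 24*t^2 - 32*t + 16)
M′′′′(t) = -48/(t^5 - 10*t^4 + 40*t^3 - 80*t^2 + 80*t - 32)

E[X^4] = M′′′′(0) = 3/2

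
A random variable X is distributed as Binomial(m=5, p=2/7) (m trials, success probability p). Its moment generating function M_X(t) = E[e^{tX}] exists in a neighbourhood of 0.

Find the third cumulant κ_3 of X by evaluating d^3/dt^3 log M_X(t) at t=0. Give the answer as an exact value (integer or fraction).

κ_3 = K′′′(0) = 150/343

M_X(t) = (2*e^(t)/7 + 5/7)^5
K_X(t) = log M_X(t) = 5*log(2*e^(t)/7 + 5/7)
K′(t) = 10*e^(t)/(2*e^(t) + 5)
K′′(t) = 50*e^(t)/(4*e^(2*t) + 20*e^(t) + 25)
K′′′(t) = (-100*e^(2*t) + 250*e^(t))/(8*e^(3*t) + 60*e^(2*t) + 150*e^(t) + 125)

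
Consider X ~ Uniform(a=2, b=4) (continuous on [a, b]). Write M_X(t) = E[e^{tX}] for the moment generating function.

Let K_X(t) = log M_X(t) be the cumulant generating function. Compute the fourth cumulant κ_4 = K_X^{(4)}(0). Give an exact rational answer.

M_X(t) = (e^(4*t) - e^(2*t))/(2*t)
K_X(t) = log M_X(t) = -log(t) + log(e^(4*t) - e^(2*t)) - log(2)
K′(t) = (4*t*e^(2*t) - 2*t - e^(2*t) + 1)/(t*e^(2*t) - t)
K′′(t) = (-4*t^2*e^(2*t) + e^(4*t) - 2*e^(2*t) + 1)/(t^2*e^(4*t) - 2*t^2*e^(2*t) + t^2)
K′′′(t) = (8*t^3*e^(4*t) + 8*t^3*e^(2*t) - 2*e^(6*t) + 6*e^(4*t) - 6*e^(2*t) + 2)/(t^3*e^(6*t) - 3*t^3*e^(4*t) + 3*t^3*e^(2*t) - t^3)

κ_4 = K′′′′(0) = -2/15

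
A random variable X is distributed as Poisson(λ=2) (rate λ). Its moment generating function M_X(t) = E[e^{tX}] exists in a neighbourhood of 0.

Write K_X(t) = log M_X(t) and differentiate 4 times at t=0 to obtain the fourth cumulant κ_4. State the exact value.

M_X(t) = e^(2*e^(t) - 2)
K_X(t) = log M_X(t) = 2*e^(t) - 2
dK/dt = 2*e^(t)
d^2K/dt^2 = 2*e^(t)
d^3K/dt^3 = 2*e^(t)
d^4K/dt^4 = 2*e^(t)

κ_4 = d^4K/dt^4 |_{t=0} = 2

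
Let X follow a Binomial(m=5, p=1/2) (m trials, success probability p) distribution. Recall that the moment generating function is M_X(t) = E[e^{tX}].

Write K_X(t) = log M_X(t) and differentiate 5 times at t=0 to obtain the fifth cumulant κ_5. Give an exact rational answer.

κ_5 = K′′′′′(0) = 0

M_X(t) = (e^(t)/2 + 1/2)^5
K_X(t) = log M_X(t) = 5*log(e^(t)/2 + 1/2)
K′(t) = 5*e^(t)/(e^(t) + 1)
K′′(t) = 5*e^(t)/(e^(2*t) + 2*e^(t) + 1)
K′′′(t) = (-5*e^(2*t) + 5*e^(t))/(e^(3*t) + 3*e^(2*t) + 3*e^(t) + 1)
K′′′′(t) = (5*e^(3*t) - 20*e^(2*t) + 5*e^(t))/(e^(4*t) + 4*e^(3*t) + 6*e^(2*t) + 4*e^(t) + 1)
K′′′′′(t) = (-5*e^(4*t) + 55*e^(3*t) - 55*e^(2*t) + 5*e^(t))/(e^(5*t) + 5*e^(4*t) + 10*e^(3*t) + 10*e^(2*t) + 5*e^(t) + 1)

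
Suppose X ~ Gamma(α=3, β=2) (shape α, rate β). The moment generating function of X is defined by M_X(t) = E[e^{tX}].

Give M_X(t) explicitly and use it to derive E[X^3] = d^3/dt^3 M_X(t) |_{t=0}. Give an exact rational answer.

M_X(t) = 8/(2 - t)^3
M′(t) = 24/(t^4 - 8*t^3 + 24*t^2 - 32*t + 16)
M′′(t) = -96/(t^5 - 10*t^4 + 40*t^3 - 80*t^2 + 80*t - 32)
M′′′(t) = 480/(t^6 - 12*t^5 + 60*t^4 - 160*t^3 + 240*t^2 - 192*t + 64)

E[X^3] = M′′′(0) = 15/2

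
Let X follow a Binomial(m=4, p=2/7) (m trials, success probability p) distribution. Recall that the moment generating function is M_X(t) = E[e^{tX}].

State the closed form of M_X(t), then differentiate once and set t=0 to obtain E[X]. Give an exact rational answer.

M_X(t) = (2*e^(t)/7 + 5/7)^4
D[M](t) = 64*e^(4*t)/2401 + 480*e^(3*t)/2401 + 1200*e^(2*t)/2401 + 1000*e^(t)/2401

E[X] = D[M](0) = 8/7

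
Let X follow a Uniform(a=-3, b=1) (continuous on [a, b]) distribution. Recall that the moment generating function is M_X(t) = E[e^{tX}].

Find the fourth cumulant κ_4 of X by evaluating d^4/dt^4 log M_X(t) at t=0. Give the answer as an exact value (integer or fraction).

κ_4 = D^4[K](0) = -32/15

M_X(t) = (e^(t) - e^(-3*t))/(4*t)
K_X(t) = log M_X(t) = -log(t) + log(e^(t) - e^(-3*t)) - 2*log(2)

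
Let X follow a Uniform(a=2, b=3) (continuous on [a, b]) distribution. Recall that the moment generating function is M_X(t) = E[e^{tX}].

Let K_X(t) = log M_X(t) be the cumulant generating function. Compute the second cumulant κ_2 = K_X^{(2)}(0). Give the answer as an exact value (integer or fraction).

κ_2 = d^2K/dt^2 |_{t=0} = 1/12

M_X(t) = (e^(3*t) - e^(2*t))/t
K_X(t) = log M_X(t) = -log(t) + log(e^(3*t) - e^(2*t))
dK/dt = (3*t*e^(t) - 2*t - e^(t) + 1)/(t*e^(t) - t)
d^2K/dt^2 = (-t^2*e^(t) + e^(2*t) - 2*e^(t) + 1)/(t^2*e^(2*t) - 2*t^2*e^(t) + t^2)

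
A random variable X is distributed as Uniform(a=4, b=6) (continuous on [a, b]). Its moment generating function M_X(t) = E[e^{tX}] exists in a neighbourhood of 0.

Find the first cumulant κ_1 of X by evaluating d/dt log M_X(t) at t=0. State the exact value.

M_X(t) = (e^(6*t) - e^(4*t))/(2*t)
K_X(t) = log M_X(t) = -log(t) + log(e^(6*t) - e^(4*t)) - log(2)
K′(t) = (6*t*e^(2*t) - 4*t - e^(2*t) + 1)/(t*e^(2*t) - t)

κ_1 = K′(0) = 5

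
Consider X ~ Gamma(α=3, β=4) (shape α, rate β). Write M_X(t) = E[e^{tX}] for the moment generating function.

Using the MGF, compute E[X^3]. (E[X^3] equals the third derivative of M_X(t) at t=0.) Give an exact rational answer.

E[X^3] = d^3M/dt^3 |_{t=0} = 15/16

M_X(t) = 64/(4 - t)^3
dM/dt = 192/(t^4 - 16*t^3 + 96*t^2 - 256*t + 256)
d^2M/dt^2 = -768/(t^5 - 20*t^4 + 160*t^3 - 640*t^2 + 1280*t - 1024)
d^3M/dt^3 = 3840/(t^6 - 24*t^5 + 240*t^4 - 1280*t^3 + 3840*t^2 - 6144*t + 4096)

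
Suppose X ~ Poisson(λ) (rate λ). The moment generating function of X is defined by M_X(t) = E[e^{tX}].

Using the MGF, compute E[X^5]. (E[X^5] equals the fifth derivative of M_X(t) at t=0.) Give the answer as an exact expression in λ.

M_X(t) = e^(λ*(e^(t) - 1))
dM/dt = λ*e^(-λ)*e^(t)*e^(λ*e^(t))
d^2M/dt^2 = (λ^2*e^(2*t)*e^(λ*e^(t)) + λ*e^(t)*e^(λ*e^(t)))*e^(-λ)
d^3M/dt^3 = (λ^3*e^(3*t)*e^(λ*e^(t)) + 3*λ^2*e^(2*t)*e^(λ*e^(t)) + λ*e^(t)*e^(λ*e^(t)))*e^(-λ)
d^4M/dt^4 = (λ^4*e^(4*t)*e^(λ*e^(t)) + 6*λ^3*e^(3*t)*e^(λ*e^(t)) + 7*λ^2*e^(2*t)*e^(λ*e^(t)) + λ*e^(t)*e^(λ*e^(t)))*e^(-λ)
d^5M/dt^5 = (λ^5*e^(5*t)*e^(λ*e^(t)) + 10*λ^4*e^(4*t)*e^(λ*e^(t)) + 25*λ^3*e^(3*t)*e^(λ*e^(t)) + 15*λ^2*e^(2*t)*e^(λ*e^(t)) + λ*e^(t)*e^(λ*e^(t)))*e^(-λ)

E[X^5] = d^5M/dt^5 |_{t=0} = λ*(λ^4 + 10*λ^3 + 25*λ^2 + 15*λ + 1)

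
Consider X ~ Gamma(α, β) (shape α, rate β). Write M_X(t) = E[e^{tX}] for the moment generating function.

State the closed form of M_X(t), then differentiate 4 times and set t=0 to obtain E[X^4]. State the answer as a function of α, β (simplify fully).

E[X^4] = d^4M/dt^4 |_{t=0} = α*(α^3 + 6*α^2 + 11*α + 6)/β^4

M_X(t) = (β/(β - t))^α
dM/dt = -α*β^α*(1/(β - t))^α/(-β + t)
d^2M/dt^2 = (α^2*β^α*(1/(β - t))^α + α*β^α*(1/(β - t))^α)/(β^2 - 2*β*t + t^2)
d^3M/dt^3 = (-α^3*β^α*(1/(β - t))^α - 3*α^2*β^α*(1/(β - t))^α - 2*α*β^α*(1/(β - t))^α)/(-β^3 + 3*β^2*t - 3*β*t^2 + t^3)
d^4M/dt^4 = (α^4*β^α*(1/(β - t))^α + 6*α^3*β^α*(1/(β - t))^α + 11*α^2*β^α*(1/(β - t))^α + 6*α*β^α*(1/(β - t))^α)/(β^4 - 4*β^3*t + 6*β^2*t^2 - 4*β*t^3 + t^4)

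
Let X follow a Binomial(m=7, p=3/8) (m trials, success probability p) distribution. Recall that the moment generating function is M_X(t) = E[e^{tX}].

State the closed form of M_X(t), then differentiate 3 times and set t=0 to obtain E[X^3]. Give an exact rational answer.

M_X(t) = (3*e^(t)/8 + 5/8)^7

E[X^3] = M^(3)(0) = 8043/256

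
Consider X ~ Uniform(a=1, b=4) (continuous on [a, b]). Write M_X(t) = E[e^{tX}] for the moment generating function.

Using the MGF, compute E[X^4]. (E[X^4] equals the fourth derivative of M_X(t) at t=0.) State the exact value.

M_X(t) = (e^(4*t) - e^(t))/(3*t)
M^(4)(t) = (256*t^4*e^(4*t) - t^4*e^(t) - 256*t^3*e^(4*t) + 4*t^3*e^(t) + 192*t^2*e^(4*t) - 12*t^2*e^(t) - 96*t*e^(4*t) + 24*t*e^(t) + 24*e^(4*t) - 24*e^(t))/(3*t^5)

E[X^4] = M^(4)(0) = 341/5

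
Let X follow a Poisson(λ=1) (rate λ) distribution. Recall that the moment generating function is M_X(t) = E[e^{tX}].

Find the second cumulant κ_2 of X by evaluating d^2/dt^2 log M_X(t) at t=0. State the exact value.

κ_2 = K′′(0) = 1

M_X(t) = e^(e^(t) - 1)
K_X(t) = log M_X(t) = e^(t) - 1
K′(t) = e^(t)
K′′(t) = e^(t)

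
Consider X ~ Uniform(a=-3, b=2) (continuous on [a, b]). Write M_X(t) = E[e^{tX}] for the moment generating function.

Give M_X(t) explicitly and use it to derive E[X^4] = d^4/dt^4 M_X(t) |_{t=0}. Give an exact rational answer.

E[X^4] = d^4M/dt^4 |_{t=0} = 11

M_X(t) = (e^(2*t) - e^(-3*t))/(5*t)
dM/dt = (2*t*e^(5*t) + 3*t - e^(5*t) + 1)*e^(-3*t)/(5*t^2)
d^2M/dt^2 = (4*t^2*e^(5*t) - 9*t^2 - 4*t*e^(5*t) - 6*t + 2*e^(5*t) - 2)*e^(-3*t)/(5*t^3)
d^3M/dt^3 = (8*t^3*e^(5*t) + 27*t^3 - 12*t^2*e^(5*t) + 27*t^2 + 12*t*e^(5*t) + 18*t - 6*e^(5*t) + 6)*e^(-3*t)/(5*t^4)
d^4M/dt^4 = (16*t^4*e^(5*t) - 81*t^4 - 32*t^3*e^(5*t) - 108*t^3 + 48*t^2*e^(5*t) - 108*t^2 - 48*t*e^(5*t) - 72*t + 24*e^(5*t) - 24)*e^(-3*t)/(5*t^5)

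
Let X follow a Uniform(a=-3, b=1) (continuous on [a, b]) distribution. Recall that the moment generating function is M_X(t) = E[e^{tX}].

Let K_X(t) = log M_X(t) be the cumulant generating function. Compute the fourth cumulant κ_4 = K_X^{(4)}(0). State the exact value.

κ_4 = D^4[K](0) = -32/15

M_X(t) = (e^(t) - e^(-3*t))/(4*t)
K_X(t) = log M_X(t) = -log(t) + log(e^(t) - e^(-3*t)) - 2*log(2)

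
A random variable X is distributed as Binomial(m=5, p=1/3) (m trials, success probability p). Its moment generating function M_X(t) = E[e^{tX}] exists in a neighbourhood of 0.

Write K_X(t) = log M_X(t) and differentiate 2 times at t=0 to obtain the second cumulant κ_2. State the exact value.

M_X(t) = (e^(t)/3 + 2/3)^5
K_X(t) = log M_X(t) = 5*log(e^(t)/3 + 2/3)
K′(t) = 5*e^(t)/(e^(t) + 2)
K′′(t) = 10*e^(t)/(e^(2*t) + 4*e^(t) + 4)

κ_2 = K′′(0) = 10/9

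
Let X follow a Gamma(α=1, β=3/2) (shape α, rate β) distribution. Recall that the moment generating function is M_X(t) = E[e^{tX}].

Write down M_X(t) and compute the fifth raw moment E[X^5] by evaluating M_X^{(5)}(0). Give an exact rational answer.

E[X^5] = M′′′′′(0) = 1280/81

M_X(t) = 3/(2*(3/2 - t))
M′(t) = 6/(4*t^2 - 12*t + 9)
M′′(t) = -24/(8*t^3 - 36*t^2 + 54*t - 27)
M′′′(t) = 144/(16*t^4 - 96*t^3 + 216*t^2 - 216*t + 81)
M′′′′(t) = -1152/(32*t^5 - 240*t^4 + 720*t^3 - 1080*t^2 + 810*t - 243)
M′′′′′(t) = 11520/(64*t^6 - 576*t^5 + 2160*t^4 - 4320*t^3 + 4860*t^2 - 2916*t + 729)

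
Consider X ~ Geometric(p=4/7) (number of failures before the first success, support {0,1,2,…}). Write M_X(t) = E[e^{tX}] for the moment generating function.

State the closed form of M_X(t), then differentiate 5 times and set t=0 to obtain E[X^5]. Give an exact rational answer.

M_X(t) = 4/(7*(1 - 3*e^(t)/7))
M′(t) = 12*e^(t)/(9*e^(2*t) - 42*e^(t) + 49)
M′′(t) = (-36*e^(2*t) - 84*e^(t))/(27*e^(3*t) - 189*e^(2*t) + 441*e^(t) - 343)
M′′′(t) = (108*e^(3*t) + 1008*e^(2*t) + 588*e^(t))/(81*e^(4*t) - 756*e^(3*t) + 2646*e^(2*t) - 4116*e^(t) + 2401)
M′′′′(t) = (-324*e^(4*t) - 8316*e^(3*t) - 19404*e^(2*t) - 4116*e^(t))/(243*e^(5*t) - 2835*e^(4*t) + 13230*e^(3*t) - 30870*e^(2*t) + 36015*e^(t) - 16807)

E[X^5] = M′′′′′(0) = 23721/128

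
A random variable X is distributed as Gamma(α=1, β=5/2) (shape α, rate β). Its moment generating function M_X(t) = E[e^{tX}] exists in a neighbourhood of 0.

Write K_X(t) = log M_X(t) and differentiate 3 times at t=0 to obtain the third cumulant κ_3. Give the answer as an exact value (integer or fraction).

κ_3 = K^(3)(0) = 16/125

M_X(t) = 5/(2*(5/2 - t))
K_X(t) = log M_X(t) = -log(5/2 - t) - log(2) + log(5)
K^(3)(t) = -16/(8*t^3 - 60*t^2 + 150*t - 125)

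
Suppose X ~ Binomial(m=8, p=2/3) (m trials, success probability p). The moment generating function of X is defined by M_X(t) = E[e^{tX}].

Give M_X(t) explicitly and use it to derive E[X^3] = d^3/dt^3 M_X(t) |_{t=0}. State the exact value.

M_X(t) = (2*e^(t)/3 + 1/3)^8
D^3[M](t) = 131072*e^(8*t)/6561 + 351232*e^(7*t)/6561 + 14336*e^(6*t)/243 + 224000*e^(5*t)/6561 + 71680*e^(4*t)/6561 + 448*e^(3*t)/243 + 896*e^(2*t)/6561 + 16*e^(t)/6561

E[X^3] = D^3[M](0) = 1616/9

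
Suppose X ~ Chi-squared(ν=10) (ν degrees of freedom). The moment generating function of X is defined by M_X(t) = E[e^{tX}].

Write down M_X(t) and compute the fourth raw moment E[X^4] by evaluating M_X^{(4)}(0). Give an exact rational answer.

M_X(t) = (1 - 2*t)^(-5)
D^4[M](t) = -26880/(512*t^9 - 2304*t^8 + 4608*t^7 - 5376*t^6 + 4032*t^5 - 2016*t^4 + 672*t^3 - 144*t^2 + 18*t - 1)

E[X^4] = D^4[M](0) = 26880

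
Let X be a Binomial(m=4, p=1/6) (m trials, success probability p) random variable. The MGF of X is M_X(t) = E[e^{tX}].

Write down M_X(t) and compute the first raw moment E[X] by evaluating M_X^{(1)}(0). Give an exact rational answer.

M_X(t) = (e^(t)/6 + 5/6)^4
D[M](t) = e^(4*t)/324 + 5*e^(3*t)/108 + 25*e^(2*t)/108 + 125*e^(t)/324

E[X] = D[M](0) = 2/3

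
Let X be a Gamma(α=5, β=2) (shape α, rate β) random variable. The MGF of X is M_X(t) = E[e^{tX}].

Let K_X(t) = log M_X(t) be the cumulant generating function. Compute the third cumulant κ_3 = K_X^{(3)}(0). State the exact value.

κ_3 = d^3K/dt^3 |_{t=0} = 5/4

M_X(t) = 32/(2 - t)^5
K_X(t) = log M_X(t) = -5*log(2 - t) + 5*log(2)
dK/dt = -5/(t - 2)
d^2K/dt^2 = 5/(t^2 - 4*t + 4)
d^3K/dt^3 = -10/(t^3 - 6*t^2 + 12*t - 8)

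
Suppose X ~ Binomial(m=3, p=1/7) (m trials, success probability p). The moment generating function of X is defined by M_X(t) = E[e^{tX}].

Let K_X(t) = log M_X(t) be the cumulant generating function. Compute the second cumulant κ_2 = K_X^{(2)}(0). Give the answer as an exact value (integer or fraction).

κ_2 = d^2K/dt^2 |_{t=0} = 18/49

M_X(t) = (e^(t)/7 + 6/7)^3
K_X(t) = log M_X(t) = 3*log(e^(t)/7 + 6/7)
dK/dt = 3*e^(t)/(e^(t) + 6)
d^2K/dt^2 = 18*e^(t)/(e^(2*t) + 12*e^(t) + 36)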